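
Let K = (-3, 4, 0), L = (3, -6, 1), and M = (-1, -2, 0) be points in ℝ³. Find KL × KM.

KL = (6, -10, 1)
KM = (2, -6, 0)
i: (-10)·0 - 1·(-6) = 0 - (-6) = 6
j: 1·2 - 6·0 = 2 - 0 = 2
k: 6·(-6) - (-10)·2 = -36 - (-20) = -16
KL × KM = (6, 2, -16)

(6, 2, -16)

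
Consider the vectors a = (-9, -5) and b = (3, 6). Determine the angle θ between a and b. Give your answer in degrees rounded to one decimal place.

a · b = (-9)·3 + (-5)·6 = -27 - 30 = -57
|a|² = 81 + 25 = 106,  |a| = √106 ≈ 10.295630
|b|² = 9 + 36 = 45,  |b| = √45 ≈ 6.708204
cos θ = -57 / (10.295630 · 6.708204) ≈ -0.82531
θ = arccos(-0.82531) ≈ 145.6°

145.6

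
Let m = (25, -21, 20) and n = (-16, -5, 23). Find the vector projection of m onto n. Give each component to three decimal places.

(-3.259, -1.019, 4.685)

m · n = 25·(-16) + (-21)·(-5) + 20·23 = -400 + 105 + 460 = 165
|n|² = 256 + 25 + 529 = 810
proj_n m = (165/810) · (-16, -5, 23) ≈ (-3.259, -1.019, 4.685)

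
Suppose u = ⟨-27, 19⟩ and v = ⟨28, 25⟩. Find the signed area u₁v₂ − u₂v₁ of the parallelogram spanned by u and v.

-1207

(-27)·25 - 19·28 = -675 - 532 = -1207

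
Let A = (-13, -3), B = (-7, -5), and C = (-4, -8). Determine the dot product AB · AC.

64

AB = B − A = (6, -2)
AC = C − A = (9, -5)
AB · AC = 6·9 + (-2)·(-5) = 54 + 10 = 64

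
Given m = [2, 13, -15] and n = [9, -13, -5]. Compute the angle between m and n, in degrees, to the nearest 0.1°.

103.3

m · n = 2·9 + 13·(-13) + (-15)·(-5) = 18 - 169 + 75 = -76
|m|² = 4 + 169 + 225 = 398,  |m| = √398 ≈ 19.949937
|n|² = 81 + 169 + 25 = 275,  |n| = √275 ≈ 16.583124
cos θ = -76 / (19.949937 · 16.583124) ≈ -0.22972
θ = arccos(-0.22972) ≈ 103.3°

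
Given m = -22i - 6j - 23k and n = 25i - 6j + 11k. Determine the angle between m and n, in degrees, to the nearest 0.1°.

147.9

m · n = (-22)·25 + (-6)·(-6) + (-23)·11 = -550 + 36 - 253 = -767
|m|² = 484 + 36 + 529 = 1049,  |m| = √1049 ≈ 32.388269
|n|² = 625 + 36 + 121 = 782,  |n| = √782 ≈ 27.964263
cos θ = -767 / (32.388269 · 27.964263) ≈ -0.84685
θ = arccos(-0.84685) ≈ 147.9°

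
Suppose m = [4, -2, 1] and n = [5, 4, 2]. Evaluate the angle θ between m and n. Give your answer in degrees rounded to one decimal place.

m · n = 4·5 + (-2)·4 + 1·2 = 20 - 8 + 2 = 14
|m|² = 16 + 4 + 1 = 21,  |m| = √21 ≈ 4.582576
|n|² = 25 + 16 + 4 = 45,  |n| = √45 ≈ 6.708204
cos θ = 14 / (4.582576 · 6.708204) ≈ 0.45542
θ = arccos(0.45542) ≈ 62.9°

62.9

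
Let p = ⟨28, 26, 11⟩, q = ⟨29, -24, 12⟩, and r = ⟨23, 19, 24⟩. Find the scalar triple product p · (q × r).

-21299

q × r:
i: (-24)·24 - 12·19 = -576 - 228 = -804
j: 12·23 - 29·24 = 276 - 696 = -420
k: 29·19 - (-24)·23 = 551 - (-552) = 1103
q × r = (-804, -420, 1103)
p · (q × r) = 28·(-804) + 26·(-420) + 11·1103 = -22512 - 10920 + 12133 = -21299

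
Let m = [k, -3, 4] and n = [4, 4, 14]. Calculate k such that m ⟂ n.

m · n = k·4 + (-3)·4 + 4·14 = 44 + 4k
Set equal to 0: 4k = -44, so k = -11.

-11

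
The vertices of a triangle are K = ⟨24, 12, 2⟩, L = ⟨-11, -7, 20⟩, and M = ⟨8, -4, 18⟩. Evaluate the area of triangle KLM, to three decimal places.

KL = (-35, -19, 18),  KM = (-16, -16, 16)
i: (-19)·16 - 18·(-16) = -304 - (-288) = -16
j: 18·(-16) - (-35)·16 = -288 - (-560) = 272
k: (-35)·(-16) - (-19)·(-16) = 560 - 304 = 256
KL × KM = (-16, 272, 256)
|KL × KM| = √139776 ≈ 373.8663
area = ½ · 373.8663 ≈ 186.933

186.933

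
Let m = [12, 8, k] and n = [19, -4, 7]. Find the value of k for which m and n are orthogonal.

-28

m · n = 12·19 + 8·(-4) + k·7 = 196 + 7k
Set equal to 0: 7k = -196, so k = -28.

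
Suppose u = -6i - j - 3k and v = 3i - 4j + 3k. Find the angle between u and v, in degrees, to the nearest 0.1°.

125.6

u · v = (-6)·3 + (-1)·(-4) + (-3)·3 = -18 + 4 - 9 = -23
|u|² = 36 + 1 + 9 = 46,  |u| = √46 ≈ 6.782330
|v|² = 9 + 16 + 9 = 34,  |v| = √34 ≈ 5.830952
cos θ = -23 / (6.782330 · 5.830952) ≈ -0.58158
θ = arccos(-0.58158) ≈ 125.6°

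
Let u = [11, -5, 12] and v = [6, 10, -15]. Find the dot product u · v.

-164

u · v = 11·6 + (-5)·10 + 12·(-15) = 66 - 50 - 180 = -164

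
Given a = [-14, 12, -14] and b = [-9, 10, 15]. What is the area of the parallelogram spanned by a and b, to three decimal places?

i: 12·15 - (-14)·10 = 180 - (-140) = 320
j: (-14)·(-9) - (-14)·15 = 126 - (-210) = 336
k: (-14)·10 - 12·(-9) = -140 - (-108) = -32
a × b = (320, 336, -32)
|a × b| = √(320² + 336² + (-32)²) = √216320 ≈ 465.1021

465.102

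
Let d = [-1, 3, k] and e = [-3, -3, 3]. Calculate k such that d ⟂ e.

2

d · e = (-1)·(-3) + 3·(-3) + k·3 = -6 + 3k
Set equal to 0: 3k = 6, so k = 2.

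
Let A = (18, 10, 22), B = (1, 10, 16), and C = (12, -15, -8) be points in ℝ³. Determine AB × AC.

(-150, -474, 425)

AB = (-17, 0, -6)
AC = (-6, -25, -30)
i: 0·(-30) - (-6)·(-25) = 0 - 150 = -150
j: (-6)·(-6) - (-17)·(-30) = 36 - 510 = -474
k: (-17)·(-25) - 0·(-6) = 425 - 0 = 425
AB × AC = (-150, -474, 425)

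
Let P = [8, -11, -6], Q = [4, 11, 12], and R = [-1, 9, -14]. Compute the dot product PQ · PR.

332

PQ = Q − P = (-4, 22, 18)
PR = R − P = (-9, 20, -8)
PQ · PR = (-4)·(-9) + 22·20 + 18·(-8) = 36 + 440 - 144 = 332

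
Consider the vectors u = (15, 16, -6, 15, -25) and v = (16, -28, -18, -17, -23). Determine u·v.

220

u · v = 15·16 + 16·(-28) + (-6)·(-18) + 15·(-17) + (-25)·(-23) = 240 - 448 + 108 - 255 + 575 = 220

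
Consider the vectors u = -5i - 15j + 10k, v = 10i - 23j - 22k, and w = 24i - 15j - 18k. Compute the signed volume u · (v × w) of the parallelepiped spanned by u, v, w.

8820

v × w:
i: (-23)·(-18) - (-22)·(-15) = 414 - 330 = 84
j: (-22)·24 - 10·(-18) = -528 - (-180) = -348
k: 10·(-15) - (-23)·24 = -150 - (-552) = 402
v × w = (84, -348, 402)
u · (v × w) = (-5)·84 + (-15)·(-348) + 10·402 = -420 + 5220 + 4020 = 8820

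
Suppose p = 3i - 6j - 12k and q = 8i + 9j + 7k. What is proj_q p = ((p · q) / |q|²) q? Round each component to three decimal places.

p · q = 3·8 + (-6)·9 + (-12)·7 = 24 - 54 - 84 = -114
|q|² = 64 + 81 + 49 = 194
proj_q p = (-114/194) · (8, 9, 7) ≈ (-4.701, -5.289, -4.113)

(-4.701, -5.289, -4.113)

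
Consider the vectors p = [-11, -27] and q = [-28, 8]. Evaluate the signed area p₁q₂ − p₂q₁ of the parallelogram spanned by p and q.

(-11)·8 - (-27)·(-28) = -88 - 756 = -844

-844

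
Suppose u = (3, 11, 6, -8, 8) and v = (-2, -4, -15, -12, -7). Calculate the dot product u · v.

-100

u · v = 3·(-2) + 11·(-4) + 6·(-15) + (-8)·(-12) + 8·(-7) = -6 - 44 - 90 + 96 - 56 = -100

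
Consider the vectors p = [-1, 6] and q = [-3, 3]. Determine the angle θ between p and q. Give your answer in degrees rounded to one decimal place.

35.5

p · q = (-1)·(-3) + 6·3 = 3 + 18 = 21
|p|² = 1 + 36 = 37,  |p| = √37 ≈ 6.082763
|q|² = 9 + 9 = 18,  |q| = √18 ≈ 4.242641
cos θ = 21 / (6.082763 · 4.242641) ≈ 0.81373
θ = arccos(0.81373) ≈ 35.5°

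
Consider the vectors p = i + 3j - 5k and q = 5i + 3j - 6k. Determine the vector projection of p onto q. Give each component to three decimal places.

(3.143, 1.886, -3.771)

p · q = 1·5 + 3·3 + (-5)·(-6) = 5 + 9 + 30 = 44
|q|² = 25 + 9 + 36 = 70
proj_q p = (44/70) · (5, 3, -6) ≈ (3.143, 1.886, -3.771)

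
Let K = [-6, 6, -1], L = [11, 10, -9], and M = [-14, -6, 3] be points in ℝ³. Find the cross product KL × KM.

KL = (17, 4, -8)
KM = (-8, -12, 4)
i: 4·4 - (-8)·(-12) = 16 - 96 = -80
j: (-8)·(-8) - 17·4 = 64 - 68 = -4
k: 17·(-12) - 4·(-8) = -204 - (-32) = -172
KL × KM = (-80, -4, -172)

(-80, -4, -172)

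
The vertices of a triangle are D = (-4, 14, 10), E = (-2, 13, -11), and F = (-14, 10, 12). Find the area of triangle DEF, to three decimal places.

111.978

DE = (2, -1, -21),  DF = (-10, -4, 2)
i: (-1)·2 - (-21)·(-4) = -2 - 84 = -86
j: (-21)·(-10) - 2·2 = 210 - 4 = 206
k: 2·(-4) - (-1)·(-10) = -8 - 10 = -18
DE × DF = (-86, 206, -18)
|DE × DF| = √50156 ≈ 223.9554
area = ½ · 223.9554 ≈ 111.978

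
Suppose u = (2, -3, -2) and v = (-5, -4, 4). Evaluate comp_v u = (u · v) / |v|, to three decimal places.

u · v = 2·(-5) + (-3)·(-4) + (-2)·4 = -10 + 12 - 8 = -6
|v| = √(25 + 16 + 16) = √57 ≈ 7.5498
comp_v u = -6 / √57 ≈ -0.795

-0.795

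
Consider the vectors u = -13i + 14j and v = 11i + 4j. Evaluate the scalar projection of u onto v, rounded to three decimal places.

-7.433

u · v = (-13)·11 + 14·4 = -143 + 56 = -87
|v| = √(121 + 16) = √137 ≈ 11.7047
comp_v u = -87 / √137 ≈ -7.433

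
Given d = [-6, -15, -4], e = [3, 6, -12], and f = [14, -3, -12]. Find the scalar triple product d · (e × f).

3000

e × f:
i: 6·(-12) - (-12)·(-3) = -72 - 36 = -108
j: (-12)·14 - 3·(-12) = -168 - (-36) = -132
k: 3·(-3) - 6·14 = -9 - 84 = -93
e × f = (-108, -132, -93)
d · (e × f) = (-6)·(-108) + (-15)·(-132) + (-4)·(-93) = 648 + 1980 + 372 = 3000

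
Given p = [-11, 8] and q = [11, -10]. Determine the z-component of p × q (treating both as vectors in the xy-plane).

22

(-11)·(-10) - 8·11 = 110 - 88 = 22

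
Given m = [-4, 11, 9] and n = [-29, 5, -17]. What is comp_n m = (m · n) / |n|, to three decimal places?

0.530

m · n = (-4)·(-29) + 11·5 + 9·(-17) = 116 + 55 - 153 = 18
|n| = √(841 + 25 + 289) = √1155 ≈ 33.9853
comp_n m = 18 / √1155 ≈ 0.530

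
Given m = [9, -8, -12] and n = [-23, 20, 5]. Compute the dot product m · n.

-427

m · n = 9·(-23) + (-8)·20 + (-12)·5 = -207 - 160 - 60 = -427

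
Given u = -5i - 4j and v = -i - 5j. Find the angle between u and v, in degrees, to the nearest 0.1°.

u · v = (-5)·(-1) + (-4)·(-5) = 5 + 20 = 25
|u|² = 25 + 16 = 41,  |u| = √41 ≈ 6.403124
|v|² = 1 + 25 = 26,  |v| = √26 ≈ 5.099020
cos θ = 25 / (6.403124 · 5.099020) ≈ 0.76570
θ = arccos(0.76570) ≈ 40.0°

40.0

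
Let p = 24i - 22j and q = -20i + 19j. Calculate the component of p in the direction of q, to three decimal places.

p · q = 24·(-20) + (-22)·19 = -480 - 418 = -898
|q| = √(400 + 361) = √761 ≈ 27.5862
comp_q p = -898 / √761 ≈ -32.552

-32.552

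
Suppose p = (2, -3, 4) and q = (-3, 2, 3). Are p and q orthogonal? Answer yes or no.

p · q = 2·(-3) + (-3)·2 + 4·3 = -6 - 6 + 12 = 0
Zero, so the vectors are orthogonal.

yes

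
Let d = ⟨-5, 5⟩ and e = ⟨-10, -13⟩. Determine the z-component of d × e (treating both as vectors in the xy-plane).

(-5)·(-13) - 5·(-10) = 65 - (-50) = 115

115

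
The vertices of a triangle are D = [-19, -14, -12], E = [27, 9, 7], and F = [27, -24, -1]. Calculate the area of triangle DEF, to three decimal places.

811.788

DE = (46, 23, 19),  DF = (46, -10, 11)
i: 23·11 - 19·(-10) = 253 - (-190) = 443
j: 19·46 - 46·11 = 874 - 506 = 368
k: 46·(-10) - 23·46 = -460 - 1058 = -1518
DE × DF = (443, 368, -1518)
|DE × DF| = √2635997 ≈ 1623.5754
area = ½ · 1623.5754 ≈ 811.788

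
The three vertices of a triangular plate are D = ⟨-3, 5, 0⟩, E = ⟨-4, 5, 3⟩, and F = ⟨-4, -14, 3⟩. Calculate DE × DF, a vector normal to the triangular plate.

(57, 0, 19)

DE = (-1, 0, 3)
DF = (-1, -19, 3)
i: 0·3 - 3·(-19) = 0 - (-57) = 57
j: 3·(-1) - (-1)·3 = -3 - (-3) = 0
k: (-1)·(-19) - 0·(-1) = 19 - 0 = 19
DE × DF = (57, 0, 19)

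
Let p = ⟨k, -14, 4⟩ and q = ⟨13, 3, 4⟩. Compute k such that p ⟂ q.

p · q = k·13 + (-14)·3 + 4·4 = -26 + 13k
Set equal to 0: 13k = 26, so k = 2.

2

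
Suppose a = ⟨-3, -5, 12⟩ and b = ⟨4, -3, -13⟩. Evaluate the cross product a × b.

i: (-5)·(-13) - 12·(-3) = 65 - (-36) = 101
j: 12·4 - (-3)·(-13) = 48 - 39 = 9
k: (-3)·(-3) - (-5)·4 = 9 - (-20) = 29
a × b = (101, 9, 29)

(101, 9, 29)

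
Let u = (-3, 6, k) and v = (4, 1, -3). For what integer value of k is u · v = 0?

-2

u · v = (-3)·4 + 6·1 + k·(-3) = -6 - 3k
Set equal to 0: -3k = 6, so k = -2.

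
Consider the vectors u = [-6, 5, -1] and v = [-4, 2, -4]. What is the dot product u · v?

u · v = (-6)·(-4) + 5·2 + (-1)·(-4) = 24 + 10 + 4 = 38

38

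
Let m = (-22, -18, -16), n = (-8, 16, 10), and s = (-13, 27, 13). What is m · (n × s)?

1960

n × s:
i: 16·13 - 10·27 = 208 - 270 = -62
j: 10·(-13) - (-8)·13 = -130 - (-104) = -26
k: (-8)·27 - 16·(-13) = -216 - (-208) = -8
n × s = (-62, -26, -8)
m · (n × s) = (-22)·(-62) + (-18)·(-26) + (-16)·(-8) = 1364 + 468 + 128 = 1960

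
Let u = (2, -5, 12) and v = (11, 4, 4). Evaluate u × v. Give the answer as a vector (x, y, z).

i: (-5)·4 - 12·4 = -20 - 48 = -68
j: 12·11 - 2·4 = 132 - 8 = 124
k: 2·4 - (-5)·11 = 8 - (-55) = 63
u × v = (-68, 124, 63)

(-68, 124, 63)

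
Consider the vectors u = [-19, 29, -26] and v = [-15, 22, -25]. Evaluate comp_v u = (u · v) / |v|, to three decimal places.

43.068

u · v = (-19)·(-15) + 29·22 + (-26)·(-25) = 285 + 638 + 650 = 1573
|v| = √(225 + 484 + 625) = √1334 ≈ 36.5240
comp_v u = 1573 / √1334 ≈ 43.068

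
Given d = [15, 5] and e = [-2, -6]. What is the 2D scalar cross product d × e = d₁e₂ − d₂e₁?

-80

15·(-6) - 5·(-2) = -90 - (-10) = -80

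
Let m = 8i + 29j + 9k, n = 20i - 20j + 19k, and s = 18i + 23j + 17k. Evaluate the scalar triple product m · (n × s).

n × s:
i: (-20)·17 - 19·23 = -340 - 437 = -777
j: 19·18 - 20·17 = 342 - 340 = 2
k: 20·23 - (-20)·18 = 460 - (-360) = 820
n × s = (-777, 2, 820)
m · (n × s) = 8·(-777) + 29·2 + 9·820 = -6216 + 58 + 7380 = 1222

1222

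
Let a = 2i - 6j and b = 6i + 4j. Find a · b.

-12

a · b = 2·6 + (-6)·4 = 12 - 24 = -12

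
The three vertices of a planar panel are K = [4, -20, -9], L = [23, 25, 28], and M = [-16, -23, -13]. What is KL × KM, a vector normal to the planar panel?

KL = (19, 45, 37)
KM = (-20, -3, -4)
i: 45·(-4) - 37·(-3) = -180 - (-111) = -69
j: 37·(-20) - 19·(-4) = -740 - (-76) = -664
k: 19·(-3) - 45·(-20) = -57 - (-900) = 843
KL × KM = (-69, -664, 843)

(-69, -664, 843)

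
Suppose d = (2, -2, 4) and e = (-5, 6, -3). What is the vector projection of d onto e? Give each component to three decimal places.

(2.429, -2.914, 1.457)

d · e = 2·(-5) + (-2)·6 + 4·(-3) = -10 - 12 - 12 = -34
|e|² = 25 + 36 + 9 = 70
proj_e d = (-34/70) · (-5, 6, -3) ≈ (2.429, -2.914, 1.457)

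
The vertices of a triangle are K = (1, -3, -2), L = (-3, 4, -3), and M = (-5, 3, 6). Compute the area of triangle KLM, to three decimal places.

KL = (-4, 7, -1),  KM = (-6, 6, 8)
i: 7·8 - (-1)·6 = 56 - (-6) = 62
j: (-1)·(-6) - (-4)·8 = 6 - (-32) = 38
k: (-4)·6 - 7·(-6) = -24 - (-42) = 18
KL × KM = (62, 38, 18)
|KL × KM| = √5612 ≈ 74.9133
area = ½ · 74.9133 ≈ 37.457

37.457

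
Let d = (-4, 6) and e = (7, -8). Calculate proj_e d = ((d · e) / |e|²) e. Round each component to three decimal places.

d · e = (-4)·7 + 6·(-8) = -28 - 48 = -76
|e|² = 49 + 64 = 113
proj_e d = (-76/113) · (7, -8) ≈ (-4.708, 5.381)

(-4.708, 5.381)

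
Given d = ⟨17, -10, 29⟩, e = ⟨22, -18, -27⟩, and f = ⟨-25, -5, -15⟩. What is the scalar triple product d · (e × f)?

e × f:
i: (-18)·(-15) - (-27)·(-5) = 270 - 135 = 135
j: (-27)·(-25) - 22·(-15) = 675 - (-330) = 1005
k: 22·(-5) - (-18)·(-25) = -110 - 450 = -560
e × f = (135, 1005, -560)
d · (e × f) = 17·135 + (-10)·1005 + 29·(-560) = 2295 - 10050 - 16240 = -23995

-23995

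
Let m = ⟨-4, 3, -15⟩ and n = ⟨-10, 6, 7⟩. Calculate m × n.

i: 3·7 - (-15)·6 = 21 - (-90) = 111
j: (-15)·(-10) - (-4)·7 = 150 - (-28) = 178
k: (-4)·6 - 3·(-10) = -24 - (-30) = 6
m × n = (111, 178, 6)

(111, 178, 6)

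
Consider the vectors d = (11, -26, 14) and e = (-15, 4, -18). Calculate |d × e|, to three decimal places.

i: (-26)·(-18) - 14·4 = 468 - 56 = 412
j: 14·(-15) - 11·(-18) = -210 - (-198) = -12
k: 11·4 - (-26)·(-15) = 44 - 390 = -346
d × e = (412, -12, -346)
|d × e| = √(412² + (-12)² + (-346)²) = √289604 ≈ 538.1487

538.149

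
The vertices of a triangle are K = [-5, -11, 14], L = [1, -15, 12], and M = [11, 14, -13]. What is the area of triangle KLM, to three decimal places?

148.037

KL = (6, -4, -2),  KM = (16, 25, -27)
i: (-4)·(-27) - (-2)·25 = 108 - (-50) = 158
j: (-2)·16 - 6·(-27) = -32 - (-162) = 130
k: 6·25 - (-4)·16 = 150 - (-64) = 214
KL × KM = (158, 130, 214)
|KL × KM| = √87660 ≈ 296.0743
area = ½ · 296.0743 ≈ 148.037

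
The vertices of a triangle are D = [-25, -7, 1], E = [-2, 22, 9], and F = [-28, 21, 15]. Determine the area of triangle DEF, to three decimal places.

DE = (23, 29, 8),  DF = (-3, 28, 14)
i: 29·14 - 8·28 = 406 - 224 = 182
j: 8·(-3) - 23·14 = -24 - 322 = -346
k: 23·28 - 29·(-3) = 644 - (-87) = 731
DE × DF = (182, -346, 731)
|DE × DF| = √687201 ≈ 828.9759
area = ½ · 828.9759 ≈ 414.488

414.488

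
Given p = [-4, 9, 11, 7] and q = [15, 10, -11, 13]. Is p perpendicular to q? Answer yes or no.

yes

p · q = (-4)·15 + 9·10 + 11·(-11) + 7·13 = -60 + 90 - 121 + 91 = 0
Zero, so the vectors are orthogonal.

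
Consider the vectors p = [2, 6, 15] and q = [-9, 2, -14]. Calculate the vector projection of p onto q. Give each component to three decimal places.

(6.918, -1.537, 10.762)

p · q = 2·(-9) + 6·2 + 15·(-14) = -18 + 12 - 210 = -216
|q|² = 81 + 4 + 196 = 281
proj_q p = (-216/281) · (-9, 2, -14) ≈ (6.918, -1.537, 10.762)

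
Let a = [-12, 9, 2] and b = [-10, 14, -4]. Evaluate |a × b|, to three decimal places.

i: 9·(-4) - 2·14 = -36 - 28 = -64
j: 2·(-10) - (-12)·(-4) = -20 - 48 = -68
k: (-12)·14 - 9·(-10) = -168 - (-90) = -78
a × b = (-64, -68, -78)
|a × b| = √((-64)² + (-68)² + (-78)²) = √14804 ≈ 121.6717

121.672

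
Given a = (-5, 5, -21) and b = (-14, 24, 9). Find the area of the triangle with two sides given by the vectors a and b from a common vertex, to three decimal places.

323.582

i: 5·9 - (-21)·24 = 45 - (-504) = 549
j: (-21)·(-14) - (-5)·9 = 294 - (-45) = 339
k: (-5)·24 - 5·(-14) = -120 - (-70) = -50
a × b = (549, 339, -50)
|a × b| = √(549² + 339² + (-50)²) = √418822 ≈ 647.1646
area = ½ · 647.1646 ≈ 323.582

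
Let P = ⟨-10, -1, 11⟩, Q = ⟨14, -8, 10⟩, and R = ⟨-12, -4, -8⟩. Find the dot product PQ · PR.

-8

PQ = Q − P = (24, -7, -1)
PR = R − P = (-2, -3, -19)
PQ · PR = 24·(-2) + (-7)·(-3) + (-1)·(-19) = -48 + 21 + 19 = -8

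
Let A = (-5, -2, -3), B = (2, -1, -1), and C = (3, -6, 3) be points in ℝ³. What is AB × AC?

AB = (7, 1, 2)
AC = (8, -4, 6)
i: 1·6 - 2·(-4) = 6 - (-8) = 14
j: 2·8 - 7·6 = 16 - 42 = -26
k: 7·(-4) - 1·8 = -28 - 8 = -36
AB × AC = (14, -26, -36)

(14, -26, -36)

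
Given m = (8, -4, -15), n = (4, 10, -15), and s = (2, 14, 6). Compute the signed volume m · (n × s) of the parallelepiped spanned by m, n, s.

n × s:
i: 10·6 - (-15)·14 = 60 - (-210) = 270
j: (-15)·2 - 4·6 = -30 - 24 = -54
k: 4·14 - 10·2 = 56 - 20 = 36
n × s = (270, -54, 36)
m · (n × s) = 8·270 + (-4)·(-54) + (-15)·36 = 2160 + 216 - 540 = 1836

1836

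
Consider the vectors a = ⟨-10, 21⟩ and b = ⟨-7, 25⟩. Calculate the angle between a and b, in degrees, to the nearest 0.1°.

a · b = (-10)·(-7) + 21·25 = 70 + 525 = 595
|a|² = 100 + 441 = 541,  |a| = √541 ≈ 23.259407
|b|² = 49 + 625 = 674,  |b| = √674 ≈ 25.961510
cos θ = 595 / (23.259407 · 25.961510) ≈ 0.98535
θ = arccos(0.98535) ≈ 9.8°

9.8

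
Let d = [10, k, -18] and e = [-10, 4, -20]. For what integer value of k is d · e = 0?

-65

d · e = 10·(-10) + k·4 + (-18)·(-20) = 260 + 4k
Set equal to 0: 4k = -260, so k = -65.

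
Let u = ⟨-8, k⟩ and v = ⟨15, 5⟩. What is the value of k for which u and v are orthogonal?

24

u · v = (-8)·15 + k·5 = -120 + 5k
Set equal to 0: 5k = 120, so k = 24.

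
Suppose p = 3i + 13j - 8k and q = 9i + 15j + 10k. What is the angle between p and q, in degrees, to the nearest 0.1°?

63.1

p · q = 3·9 + 13·15 + (-8)·10 = 27 + 195 - 80 = 142
|p|² = 9 + 169 + 64 = 242,  |p| = √242 ≈ 15.556349
|q|² = 81 + 225 + 100 = 406,  |q| = √406 ≈ 20.149442
cos θ = 142 / (15.556349 · 20.149442) ≈ 0.45302
θ = arccos(0.45302) ≈ 63.1°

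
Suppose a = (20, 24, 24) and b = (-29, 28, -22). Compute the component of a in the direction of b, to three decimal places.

a · b = 20·(-29) + 24·28 + 24·(-22) = -580 + 672 - 528 = -436
|b| = √(841 + 784 + 484) = √2109 ≈ 45.9239
comp_b a = -436 / √2109 ≈ -9.494

-9.494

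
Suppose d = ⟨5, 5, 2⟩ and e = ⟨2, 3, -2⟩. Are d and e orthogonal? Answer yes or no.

d · e = 5·2 + 5·3 + 2·(-2) = 10 + 15 - 4 = 21
Nonzero, so the vectors are not orthogonal.

no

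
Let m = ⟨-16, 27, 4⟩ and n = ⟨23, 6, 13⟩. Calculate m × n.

i: 27·13 - 4·6 = 351 - 24 = 327
j: 4·23 - (-16)·13 = 92 - (-208) = 300
k: (-16)·6 - 27·23 = -96 - 621 = -717
m × n = (327, 300, -717)

(327, 300, -717)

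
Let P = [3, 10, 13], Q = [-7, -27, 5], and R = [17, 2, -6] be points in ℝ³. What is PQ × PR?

PQ = (-10, -37, -8)
PR = (14, -8, -19)
i: (-37)·(-19) - (-8)·(-8) = 703 - 64 = 639
j: (-8)·14 - (-10)·(-19) = -112 - 190 = -302
k: (-10)·(-8) - (-37)·14 = 80 - (-518) = 598
PQ × PR = (639, -302, 598)

(639, -302, 598)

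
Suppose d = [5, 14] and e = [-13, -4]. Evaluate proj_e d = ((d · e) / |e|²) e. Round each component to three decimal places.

d · e = 5·(-13) + 14·(-4) = -65 - 56 = -121
|e|² = 169 + 16 = 185
proj_e d = (-121/185) · (-13, -4) ≈ (8.503, 2.616)

(8.503, 2.616)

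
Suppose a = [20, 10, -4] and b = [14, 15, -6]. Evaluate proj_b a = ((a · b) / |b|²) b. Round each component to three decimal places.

(13.908, 14.902, -5.961)

a · b = 20·14 + 10·15 + (-4)·(-6) = 280 + 150 + 24 = 454
|b|² = 196 + 225 + 36 = 457
proj_b a = (454/457) · (14, 15, -6) ≈ (13.908, 14.902, -5.961)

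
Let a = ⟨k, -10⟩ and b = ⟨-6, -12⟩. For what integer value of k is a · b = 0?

20

a · b = k·(-6) + (-10)·(-12) = 120 - 6k
Set equal to 0: -6k = -120, so k = 20.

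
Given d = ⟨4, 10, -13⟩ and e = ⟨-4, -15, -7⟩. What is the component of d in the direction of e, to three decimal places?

d · e = 4·(-4) + 10·(-15) + (-13)·(-7) = -16 - 150 + 91 = -75
|e| = √(16 + 225 + 49) = √290 ≈ 17.0294
comp_e d = -75 / √290 ≈ -4.404

-4.404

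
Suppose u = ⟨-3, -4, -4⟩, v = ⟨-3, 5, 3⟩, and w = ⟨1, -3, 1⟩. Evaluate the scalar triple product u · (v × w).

v × w:
i: 5·1 - 3·(-3) = 5 - (-9) = 14
j: 3·1 - (-3)·1 = 3 - (-3) = 6
k: (-3)·(-3) - 5·1 = 9 - 5 = 4
v × w = (14, 6, 4)
u · (v × w) = (-3)·14 + (-4)·6 + (-4)·4 = -42 - 24 - 16 = -82

-82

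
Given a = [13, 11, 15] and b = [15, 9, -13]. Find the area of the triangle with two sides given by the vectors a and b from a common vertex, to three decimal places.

i: 11·(-13) - 15·9 = -143 - 135 = -278
j: 15·15 - 13·(-13) = 225 - (-169) = 394
k: 13·9 - 11·15 = 117 - 165 = -48
a × b = (-278, 394, -48)
|a × b| = √((-278)² + 394² + (-48)²) = √234824 ≈ 484.5864
area = ½ · 484.5864 ≈ 242.293

242.293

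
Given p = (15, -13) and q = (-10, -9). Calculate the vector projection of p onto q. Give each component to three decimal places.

p · q = 15·(-10) + (-13)·(-9) = -150 + 117 = -33
|q|² = 100 + 81 = 181
proj_q p = (-33/181) · (-10, -9) ≈ (1.823, 1.641)

(1.823, 1.641)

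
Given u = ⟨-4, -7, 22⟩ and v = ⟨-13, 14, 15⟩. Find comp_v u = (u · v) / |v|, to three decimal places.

u · v = (-4)·(-13) + (-7)·14 + 22·15 = 52 - 98 + 330 = 284
|v| = √(169 + 196 + 225) = √590 ≈ 24.2899
comp_v u = 284 / √590 ≈ 11.692

11.692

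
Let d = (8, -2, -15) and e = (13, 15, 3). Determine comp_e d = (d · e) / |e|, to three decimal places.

d · e = 8·13 + (-2)·15 + (-15)·3 = 104 - 30 - 45 = 29
|e| = √(169 + 225 + 9) = √403 ≈ 20.0749
comp_e d = 29 / √403 ≈ 1.445

1.445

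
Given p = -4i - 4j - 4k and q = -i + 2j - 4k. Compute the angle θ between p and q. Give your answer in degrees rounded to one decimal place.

p · q = (-4)·(-1) + (-4)·2 + (-4)·(-4) = 4 - 8 + 16 = 12
|p|² = 16 + 16 + 16 = 48,  |p| = √48 ≈ 6.928203
|q|² = 1 + 4 + 16 = 21,  |q| = √21 ≈ 4.582576
cos θ = 12 / (6.928203 · 4.582576) ≈ 0.37796
θ = arccos(0.37796) ≈ 67.8°

67.8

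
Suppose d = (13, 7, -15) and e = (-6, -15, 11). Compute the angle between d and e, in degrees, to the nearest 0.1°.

d · e = 13·(-6) + 7·(-15) + (-15)·11 = -78 - 105 - 165 = -348
|d|² = 169 + 49 + 225 = 443,  |d| = √443 ≈ 21.047565
|e|² = 36 + 225 + 121 = 382,  |e| = √382 ≈ 19.544820
cos θ = -348 / (21.047565 · 19.544820) ≈ -0.84595
θ = arccos(-0.84595) ≈ 147.8°

147.8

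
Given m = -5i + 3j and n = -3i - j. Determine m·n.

m · n = (-5)·(-3) + 3·(-1) = 15 - 3 = 12

12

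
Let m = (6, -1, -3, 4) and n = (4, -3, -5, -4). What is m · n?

m · n = 6·4 + (-1)·(-3) + (-3)·(-5) + 4·(-4) = 24 + 3 + 15 - 16 = 26

26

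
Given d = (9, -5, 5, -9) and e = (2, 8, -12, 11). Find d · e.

-181

d · e = 9·2 + (-5)·8 + 5·(-12) + (-9)·11 = 18 - 40 - 60 - 99 = -181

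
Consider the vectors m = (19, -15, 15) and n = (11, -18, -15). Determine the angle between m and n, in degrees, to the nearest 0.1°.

69.8

m · n = 19·11 + (-15)·(-18) + 15·(-15) = 209 + 270 - 225 = 254
|m|² = 361 + 225 + 225 = 811,  |m| = √811 ≈ 28.478062
|n|² = 121 + 324 + 225 = 670,  |n| = √670 ≈ 25.884358
cos θ = 254 / (28.478062 · 25.884358) ≈ 0.34458
θ = arccos(0.34458) ≈ 69.8°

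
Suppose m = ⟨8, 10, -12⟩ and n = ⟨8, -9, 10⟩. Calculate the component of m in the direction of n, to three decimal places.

m · n = 8·8 + 10·(-9) + (-12)·10 = 64 - 90 - 120 = -146
|n| = √(64 + 81 + 100) = √245 ≈ 15.6525
comp_n m = -146 / √245 ≈ -9.328

-9.328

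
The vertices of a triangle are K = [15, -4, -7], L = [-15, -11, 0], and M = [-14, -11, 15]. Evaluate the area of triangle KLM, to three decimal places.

KL = (-30, -7, 7),  KM = (-29, -7, 22)
i: (-7)·22 - 7·(-7) = -154 - (-49) = -105
j: 7·(-29) - (-30)·22 = -203 - (-660) = 457
k: (-30)·(-7) - (-7)·(-29) = 210 - 203 = 7
KL × KM = (-105, 457, 7)
|KL × KM| = √219923 ≈ 468.9595
area = ½ · 468.9595 ≈ 234.480

234.480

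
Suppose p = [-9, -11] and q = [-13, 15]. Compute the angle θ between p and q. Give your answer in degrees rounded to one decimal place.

p · q = (-9)·(-13) + (-11)·15 = 117 - 165 = -48
|p|² = 81 + 121 = 202,  |p| = √202 ≈ 14.212670
|q|² = 169 + 225 = 394,  |q| = √394 ≈ 19.849433
cos θ = -48 / (14.212670 · 19.849433) ≈ -0.17014
θ = arccos(-0.17014) ≈ 99.8°

99.8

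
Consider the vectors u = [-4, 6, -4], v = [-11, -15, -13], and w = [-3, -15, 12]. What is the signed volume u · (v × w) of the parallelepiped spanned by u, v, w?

v × w:
i: (-15)·12 - (-13)·(-15) = -180 - 195 = -375
j: (-13)·(-3) - (-11)·12 = 39 - (-132) = 171
k: (-11)·(-15) - (-15)·(-3) = 165 - 45 = 120
v × w = (-375, 171, 120)
u · (v × w) = (-4)·(-375) + 6·171 + (-4)·120 = 1500 + 1026 - 480 = 2046

2046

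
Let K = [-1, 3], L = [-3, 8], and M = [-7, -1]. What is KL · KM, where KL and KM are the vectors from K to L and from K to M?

-8

KL = L − K = (-2, 5)
KM = M − K = (-6, -4)
KL · KM = (-2)·(-6) + 5·(-4) = 12 - 20 = -8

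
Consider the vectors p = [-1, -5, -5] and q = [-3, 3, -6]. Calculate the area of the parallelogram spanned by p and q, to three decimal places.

i: (-5)·(-6) - (-5)·3 = 30 - (-15) = 45
j: (-5)·(-3) - (-1)·(-6) = 15 - 6 = 9
k: (-1)·3 - (-5)·(-3) = -3 - 15 = -18
p × q = (45, 9, -18)
|p × q| = √(45² + 9² + (-18)²) = √2430 ≈ 49.2950

49.295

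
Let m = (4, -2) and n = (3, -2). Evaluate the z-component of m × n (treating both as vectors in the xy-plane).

4·(-2) - (-2)·3 = -8 - (-6) = -2

-2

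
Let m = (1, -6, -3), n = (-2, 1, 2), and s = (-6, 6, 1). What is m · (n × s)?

n × s:
i: 1·1 - 2·6 = 1 - 12 = -11
j: 2·(-6) - (-2)·1 = -12 - (-2) = -10
k: (-2)·6 - 1·(-6) = -12 - (-6) = -6
n × s = (-11, -10, -6)
m · (n × s) = 1·(-11) + (-6)·(-10) + (-3)·(-6) = -11 + 60 + 18 = 67

67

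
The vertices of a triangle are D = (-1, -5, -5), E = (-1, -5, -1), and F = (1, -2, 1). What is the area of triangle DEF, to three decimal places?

7.211

DE = (0, 0, 4),  DF = (2, 3, 6)
i: 0·6 - 4·3 = 0 - 12 = -12
j: 4·2 - 0·6 = 8 - 0 = 8
k: 0·3 - 0·2 = 0 - 0 = 0
DE × DF = (-12, 8, 0)
|DE × DF| = √208 ≈ 14.4222
area = ½ · 14.4222 ≈ 7.211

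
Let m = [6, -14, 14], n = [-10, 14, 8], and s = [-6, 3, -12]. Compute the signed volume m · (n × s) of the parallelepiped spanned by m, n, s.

1956

n × s:
i: 14·(-12) - 8·3 = -168 - 24 = -192
j: 8·(-6) - (-10)·(-12) = -48 - 120 = -168
k: (-10)·3 - 14·(-6) = -30 - (-84) = 54
n × s = (-192, -168, 54)
m · (n × s) = 6·(-192) + (-14)·(-168) + 14·54 = -1152 + 2352 + 756 = 1956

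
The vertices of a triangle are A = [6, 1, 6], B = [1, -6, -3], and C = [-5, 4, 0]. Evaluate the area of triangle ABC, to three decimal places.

67.056

AB = (-5, -7, -9),  AC = (-11, 3, -6)
i: (-7)·(-6) - (-9)·3 = 42 - (-27) = 69
j: (-9)·(-11) - (-5)·(-6) = 99 - 30 = 69
k: (-5)·3 - (-7)·(-11) = -15 - 77 = -92
AB × AC = (69, 69, -92)
|AB × AC| = √17986 ≈ 134.1119
area = ½ · 134.1119 ≈ 67.056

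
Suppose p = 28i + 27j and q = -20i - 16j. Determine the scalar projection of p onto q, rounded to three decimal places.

-38.731

p · q = 28·(-20) + 27·(-16) = -560 - 432 = -992
|q| = √(400 + 256) = √656 ≈ 25.6125
comp_q p = -992 / √656 ≈ -38.731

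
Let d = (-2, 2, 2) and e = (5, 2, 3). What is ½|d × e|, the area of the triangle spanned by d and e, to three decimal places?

i: 2·3 - 2·2 = 6 - 4 = 2
j: 2·5 - (-2)·3 = 10 - (-6) = 16
k: (-2)·2 - 2·5 = -4 - 10 = -14
d × e = (2, 16, -14)
|d × e| = √(2² + 16² + (-14)²) = √456 ≈ 21.3542
area = ½ · 21.3542 ≈ 10.677

10.677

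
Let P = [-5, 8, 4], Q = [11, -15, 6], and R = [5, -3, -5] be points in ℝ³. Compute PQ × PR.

PQ = (16, -23, 2)
PR = (10, -11, -9)
i: (-23)·(-9) - 2·(-11) = 207 - (-22) = 229
j: 2·10 - 16·(-9) = 20 - (-144) = 164
k: 16·(-11) - (-23)·10 = -176 - (-230) = 54
PQ × PR = (229, 164, 54)

(229, 164, 54)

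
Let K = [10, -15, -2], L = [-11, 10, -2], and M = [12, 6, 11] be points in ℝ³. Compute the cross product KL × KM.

(325, 273, -491)

KL = (-21, 25, 0)
KM = (2, 21, 13)
i: 25·13 - 0·21 = 325 - 0 = 325
j: 0·2 - (-21)·13 = 0 - (-273) = 273
k: (-21)·21 - 25·2 = -441 - 50 = -491
KL × KM = (325, 273, -491)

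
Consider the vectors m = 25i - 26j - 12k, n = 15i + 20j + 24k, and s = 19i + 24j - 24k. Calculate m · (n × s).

n × s:
i: 20·(-24) - 24·24 = -480 - 576 = -1056
j: 24·19 - 15·(-24) = 456 - (-360) = 816
k: 15·24 - 20·19 = 360 - 380 = -20
n × s = (-1056, 816, -20)
m · (n × s) = 25·(-1056) + (-26)·816 + (-12)·(-20) = -26400 - 21216 + 240 = -47376

-47376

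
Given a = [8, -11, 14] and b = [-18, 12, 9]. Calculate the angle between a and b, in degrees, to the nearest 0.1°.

109.1

a · b = 8·(-18) + (-11)·12 + 14·9 = -144 - 132 + 126 = -150
|a|² = 64 + 121 + 196 = 381,  |a| = √381 ≈ 19.519221
|b|² = 324 + 144 + 81 = 549,  |b| = √549 ≈ 23.430749
cos θ = -150 / (19.519221 · 23.430749) ≈ -0.32798
θ = arccos(-0.32798) ≈ 109.1°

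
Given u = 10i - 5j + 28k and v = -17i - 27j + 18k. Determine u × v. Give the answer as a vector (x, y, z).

i: (-5)·18 - 28·(-27) = -90 - (-756) = 666
j: 28·(-17) - 10·18 = -476 - 180 = -656
k: 10·(-27) - (-5)·(-17) = -270 - 85 = -355
u × v = (666, -656, -355)

(666, -656, -355)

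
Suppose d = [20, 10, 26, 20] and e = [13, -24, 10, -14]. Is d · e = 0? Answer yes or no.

d · e = 20·13 + 10·(-24) + 26·10 + 20·(-14) = 260 - 240 + 260 - 280 = 0
Zero, so the vectors are orthogonal.

yes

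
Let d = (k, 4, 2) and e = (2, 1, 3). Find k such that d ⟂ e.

-5

d · e = k·2 + 4·1 + 2·3 = 10 + 2k
Set equal to 0: 2k = -10, so k = -5.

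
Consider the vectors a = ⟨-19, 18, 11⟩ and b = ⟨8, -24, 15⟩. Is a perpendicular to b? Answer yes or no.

no

a · b = (-19)·8 + 18·(-24) + 11·15 = -152 - 432 + 165 = -419
Nonzero, so the vectors are not orthogonal.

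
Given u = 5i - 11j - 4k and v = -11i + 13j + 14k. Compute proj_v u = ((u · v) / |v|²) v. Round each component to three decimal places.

(5.749, -6.794, -7.317)

u · v = 5·(-11) + (-11)·13 + (-4)·14 = -55 - 143 - 56 = -254
|v|² = 121 + 169 + 196 = 486
proj_v u = (-254/486) · (-11, 13, 14) ≈ (5.749, -6.794, -7.317)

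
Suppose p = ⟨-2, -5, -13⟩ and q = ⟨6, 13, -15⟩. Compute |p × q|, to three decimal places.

266.863

i: (-5)·(-15) - (-13)·13 = 75 - (-169) = 244
j: (-13)·6 - (-2)·(-15) = -78 - 30 = -108
k: (-2)·13 - (-5)·6 = -26 - (-30) = 4
p × q = (244, -108, 4)
|p × q| = √(244² + (-108)² + 4²) = √71216 ≈ 266.8633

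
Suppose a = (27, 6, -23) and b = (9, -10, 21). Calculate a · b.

a · b = 27·9 + 6·(-10) + (-23)·21 = 243 - 60 - 483 = -300

-300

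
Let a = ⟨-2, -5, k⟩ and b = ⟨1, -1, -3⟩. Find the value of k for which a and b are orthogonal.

a · b = (-2)·1 + (-5)·(-1) + k·(-3) = 3 - 3k
Set equal to 0: -3k = -3, so k = 1.

1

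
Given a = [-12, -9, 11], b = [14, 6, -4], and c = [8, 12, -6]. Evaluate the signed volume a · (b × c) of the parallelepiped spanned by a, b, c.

b × c:
i: 6·(-6) - (-4)·12 = -36 - (-48) = 12
j: (-4)·8 - 14·(-6) = -32 - (-84) = 52
k: 14·12 - 6·8 = 168 - 48 = 120
b × c = (12, 52, 120)
a · (b × c) = (-12)·12 + (-9)·52 + 11·120 = -144 - 468 + 1320 = 708

708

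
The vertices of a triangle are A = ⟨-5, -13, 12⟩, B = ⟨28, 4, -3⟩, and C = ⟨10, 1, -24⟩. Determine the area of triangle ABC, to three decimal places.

531.936

AB = (33, 17, -15),  AC = (15, 14, -36)
i: 17·(-36) - (-15)·14 = -612 - (-210) = -402
j: (-15)·15 - 33·(-36) = -225 - (-1188) = 963
k: 33·14 - 17·15 = 462 - 255 = 207
AB × AC = (-402, 963, 207)
|AB × AC| = √1131822 ≈ 1063.8712
area = ½ · 1063.8712 ≈ 531.936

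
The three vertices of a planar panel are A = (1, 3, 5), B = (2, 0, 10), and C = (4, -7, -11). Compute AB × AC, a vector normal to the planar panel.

(98, 31, -1)

AB = (1, -3, 5)
AC = (3, -10, -16)
i: (-3)·(-16) - 5·(-10) = 48 - (-50) = 98
j: 5·3 - 1·(-16) = 15 - (-16) = 31
k: 1·(-10) - (-3)·3 = -10 - (-9) = -1
AB × AC = (98, 31, -1)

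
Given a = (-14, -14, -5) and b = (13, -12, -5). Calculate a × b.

i: (-14)·(-5) - (-5)·(-12) = 70 - 60 = 10
j: (-5)·13 - (-14)·(-5) = -65 - 70 = -135
k: (-14)·(-12) - (-14)·13 = 168 - (-182) = 350
a × b = (10, -135, 350)

(10, -135, 350)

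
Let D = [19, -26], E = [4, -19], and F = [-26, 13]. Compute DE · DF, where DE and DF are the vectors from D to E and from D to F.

948

DE = E − D = (-15, 7)
DF = F − D = (-45, 39)
DE · DF = (-15)·(-45) + 7·39 = 675 + 273 = 948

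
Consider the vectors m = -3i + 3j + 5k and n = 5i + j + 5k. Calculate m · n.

13

m · n = (-3)·5 + 3·1 + 5·5 = -15 + 3 + 25 = 13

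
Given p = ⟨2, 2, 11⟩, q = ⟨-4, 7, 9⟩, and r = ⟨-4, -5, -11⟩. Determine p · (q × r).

q × r:
i: 7·(-11) - 9·(-5) = -77 - (-45) = -32
j: 9·(-4) - (-4)·(-11) = -36 - 44 = -80
k: (-4)·(-5) - 7·(-4) = 20 - (-28) = 48
q × r = (-32, -80, 48)
p · (q × r) = 2·(-32) + 2·(-80) + 11·48 = -64 - 160 + 528 = 304

304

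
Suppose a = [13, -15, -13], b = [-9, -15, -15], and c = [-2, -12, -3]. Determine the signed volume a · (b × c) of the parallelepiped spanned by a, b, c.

b × c:
i: (-15)·(-3) - (-15)·(-12) = 45 - 180 = -135
j: (-15)·(-2) - (-9)·(-3) = 30 - 27 = 3
k: (-9)·(-12) - (-15)·(-2) = 108 - 30 = 78
b × c = (-135, 3, 78)
a · (b × c) = 13·(-135) + (-15)·3 + (-13)·78 = -1755 - 45 - 1014 = -2814

-2814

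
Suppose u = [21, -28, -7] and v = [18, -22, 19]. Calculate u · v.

u · v = 21·18 + (-28)·(-22) + (-7)·19 = 378 + 616 - 133 = 861

861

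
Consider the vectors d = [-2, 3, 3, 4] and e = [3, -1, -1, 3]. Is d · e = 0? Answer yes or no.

yes

d · e = (-2)·3 + 3·(-1) + 3·(-1) + 4·3 = -6 - 3 - 3 + 12 = 0
Zero, so the vectors are orthogonal.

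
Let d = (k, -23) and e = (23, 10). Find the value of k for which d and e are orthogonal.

d · e = k·23 + (-23)·10 = -230 + 23k
Set equal to 0: 23k = 230, so k = 10.

10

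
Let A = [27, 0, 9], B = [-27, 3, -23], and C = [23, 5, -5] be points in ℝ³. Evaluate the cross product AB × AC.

(118, -628, -258)

AB = (-54, 3, -32)
AC = (-4, 5, -14)
i: 3·(-14) - (-32)·5 = -42 - (-160) = 118
j: (-32)·(-4) - (-54)·(-14) = 128 - 756 = -628
k: (-54)·5 - 3·(-4) = -270 - (-12) = -258
AB × AC = (118, -628, -258)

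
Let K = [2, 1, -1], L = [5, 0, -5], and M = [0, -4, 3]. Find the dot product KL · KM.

KL = L − K = (3, -1, -4)
KM = M − K = (-2, -5, 4)
KL · KM = 3·(-2) + (-1)·(-5) + (-4)·4 = -6 + 5 - 16 = -17

-17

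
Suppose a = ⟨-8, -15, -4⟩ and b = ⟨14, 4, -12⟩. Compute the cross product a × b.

i: (-15)·(-12) - (-4)·4 = 180 - (-16) = 196
j: (-4)·14 - (-8)·(-12) = -56 - 96 = -152
k: (-8)·4 - (-15)·14 = -32 - (-210) = 178
a × b = (196, -152, 178)

(196, -152, 178)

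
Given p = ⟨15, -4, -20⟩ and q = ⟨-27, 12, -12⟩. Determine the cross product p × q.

(288, 720, 72)

i: (-4)·(-12) - (-20)·12 = 48 - (-240) = 288
j: (-20)·(-27) - 15·(-12) = 540 - (-180) = 720
k: 15·12 - (-4)·(-27) = 180 - 108 = 72
p × q = (288, 720, 72)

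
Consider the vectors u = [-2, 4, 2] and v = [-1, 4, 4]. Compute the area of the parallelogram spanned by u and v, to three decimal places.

i: 4·4 - 2·4 = 16 - 8 = 8
j: 2·(-1) - (-2)·4 = -2 - (-8) = 6
k: (-2)·4 - 4·(-1) = -8 - (-4) = -4
u × v = (8, 6, -4)
|u × v| = √(8² + 6² + (-4)²) = √116 ≈ 10.7703

10.770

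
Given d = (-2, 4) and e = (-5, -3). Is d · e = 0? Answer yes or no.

no

d · e = (-2)·(-5) + 4·(-3) = 10 - 12 = -2
Nonzero, so the vectors are not orthogonal.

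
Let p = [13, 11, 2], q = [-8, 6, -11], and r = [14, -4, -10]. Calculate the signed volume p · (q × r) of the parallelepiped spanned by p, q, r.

q × r:
i: 6·(-10) - (-11)·(-4) = -60 - 44 = -104
j: (-11)·14 - (-8)·(-10) = -154 - 80 = -234
k: (-8)·(-4) - 6·14 = 32 - 84 = -52
q × r = (-104, -234, -52)
p · (q × r) = 13·(-104) + 11·(-234) + 2·(-52) = -1352 - 2574 - 104 = -4030

-4030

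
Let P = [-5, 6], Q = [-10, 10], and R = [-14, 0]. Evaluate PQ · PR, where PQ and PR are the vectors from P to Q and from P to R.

21

PQ = Q − P = (-5, 4)
PR = R − P = (-9, -6)
PQ · PR = (-5)·(-9) + 4·(-6) = 45 - 24 = 21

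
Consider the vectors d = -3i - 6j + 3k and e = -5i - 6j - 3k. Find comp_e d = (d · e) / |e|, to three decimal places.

5.020

d · e = (-3)·(-5) + (-6)·(-6) + 3·(-3) = 15 + 36 - 9 = 42
|e| = √(25 + 36 + 9) = √70 ≈ 8.3666
comp_e d = 42 / √70 ≈ 5.020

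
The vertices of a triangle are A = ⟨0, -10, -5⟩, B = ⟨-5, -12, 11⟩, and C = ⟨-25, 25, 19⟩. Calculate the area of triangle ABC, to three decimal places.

353.090

AB = (-5, -2, 16),  AC = (-25, 35, 24)
i: (-2)·24 - 16·35 = -48 - 560 = -608
j: 16·(-25) - (-5)·24 = -400 - (-120) = -280
k: (-5)·35 - (-2)·(-25) = -175 - 50 = -225
AB × AC = (-608, -280, -225)
|AB × AC| = √498689 ≈ 706.1792
area = ½ · 706.1792 ≈ 353.090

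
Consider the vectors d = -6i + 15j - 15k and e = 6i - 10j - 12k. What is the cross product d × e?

(-330, -162, -30)

i: 15·(-12) - (-15)·(-10) = -180 - 150 = -330
j: (-15)·6 - (-6)·(-12) = -90 - 72 = -162
k: (-6)·(-10) - 15·6 = 60 - 90 = -30
d × e = (-330, -162, -30)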